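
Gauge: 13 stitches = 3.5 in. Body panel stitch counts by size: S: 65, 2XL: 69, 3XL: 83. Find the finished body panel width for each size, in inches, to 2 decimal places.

13/3.5 = 3.714 sts per in.
S: 65 / 3.714 = 17.500 → 17.50 in.
2XL: 69 / 3.714 = 18.577 → 18.58 in.
3XL: 83 / 3.714 = 22.346 → 22.35 in.

S 17.50 inches; 2XL 18.58 inches; 3XL 22.35 inches.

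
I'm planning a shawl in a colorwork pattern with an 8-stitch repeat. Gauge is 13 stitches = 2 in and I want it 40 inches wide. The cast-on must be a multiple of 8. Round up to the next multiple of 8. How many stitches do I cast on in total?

13 / 2 = 6.5 sts per inch.
40 × 6.5 = 260.00 sts.
Next multiple of 8: 264.

Cast on 264 stitches.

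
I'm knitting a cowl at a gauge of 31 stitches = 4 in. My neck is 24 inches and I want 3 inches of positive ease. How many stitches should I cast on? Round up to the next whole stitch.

210 stitches.

Finished = 24 + 3 = 27 in.
31 / 4 = 7.75 sts per inch.
27.00 × 7.75 = 209.25 sts.
→ 210 sts.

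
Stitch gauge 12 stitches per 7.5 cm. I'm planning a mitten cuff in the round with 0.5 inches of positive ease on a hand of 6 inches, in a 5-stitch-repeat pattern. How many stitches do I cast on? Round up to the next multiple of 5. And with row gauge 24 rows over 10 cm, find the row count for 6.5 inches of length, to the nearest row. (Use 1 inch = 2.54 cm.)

Finished = 6 + 0.5 = 6.5 inches.
6.5 inches × 2.54 = 16.51 cm.
12/7.5 = 1.6 sts per cm; 16.51 × 1.6 = 26.42 sts.
Next multiple of 5 → 30.
6.5 inches = 16.51 cm; × 2.4 = 39.62 → 40 rows.

Cast on 30 stitches; work 40 rows.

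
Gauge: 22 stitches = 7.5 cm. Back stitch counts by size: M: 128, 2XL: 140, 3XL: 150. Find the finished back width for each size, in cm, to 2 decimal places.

22/7.5 = 2.933 sts per cm.
M: 128 / 2.933 = 43.636 → 43.64 cm.
2XL: 140 / 2.933 = 47.727 → 47.73 cm.
3XL: 150 / 2.933 = 51.136 → 51.14 cm.

M 43.64 cm; 2XL 47.73 cm; 3XL 51.14 cm.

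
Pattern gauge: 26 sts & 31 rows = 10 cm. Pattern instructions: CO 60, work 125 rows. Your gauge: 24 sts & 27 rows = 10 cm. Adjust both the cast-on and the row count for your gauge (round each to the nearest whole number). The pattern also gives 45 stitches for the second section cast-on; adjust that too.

Cast on 55 stitches; work 109 rows; second section cast-on 42 stitches.

Stitches: 60 × 24/26 = 55.38 → 55.
Rows: 125 × 27/31 = 108.87 → 109.
second section cast-on: 45 × 24/26 = 41.54 → 42.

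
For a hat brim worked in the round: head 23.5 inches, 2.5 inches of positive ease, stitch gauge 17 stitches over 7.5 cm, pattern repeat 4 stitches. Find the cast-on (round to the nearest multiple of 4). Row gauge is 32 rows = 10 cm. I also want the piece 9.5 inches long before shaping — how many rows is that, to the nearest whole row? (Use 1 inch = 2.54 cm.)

Finished = 23.5 + 2.5 = 26 inches.
26 inches × 2.54 = 66.04 cm.
17/7.5 = 2.267 sts per cm; 66.04 × 2.267 = 149.69 sts.
Nearest multiple of 4 → 148.
9.5 inches = 24.13 cm; × 3.2 = 77.22 → 77 rows.

Cast on 148 stitches; work 77 rows.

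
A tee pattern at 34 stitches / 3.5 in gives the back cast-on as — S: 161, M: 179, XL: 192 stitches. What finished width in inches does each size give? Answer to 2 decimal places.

S 16.57 inches; M 18.43 inches; XL 19.76 inches.

34/3.5 = 9.714 sts per in.
S: 161 / 9.714 = 16.574 → 16.57 in.
M: 179 / 9.714 = 18.426 → 18.43 in.
XL: 192 / 9.714 = 19.765 → 19.76 in.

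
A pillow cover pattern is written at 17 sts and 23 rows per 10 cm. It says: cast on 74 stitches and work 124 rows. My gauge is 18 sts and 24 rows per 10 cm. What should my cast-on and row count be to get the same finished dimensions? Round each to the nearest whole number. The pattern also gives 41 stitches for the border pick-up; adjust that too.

Stitches: 74 × 18/17 = 78.35 → 78.
Rows: 124 × 24/23 = 129.39 → 129.
border pick-up: 41 × 18/17 = 43.41 → 43.

Cast on 78 stitches; work 129 rows; border pick-up 43 stitches.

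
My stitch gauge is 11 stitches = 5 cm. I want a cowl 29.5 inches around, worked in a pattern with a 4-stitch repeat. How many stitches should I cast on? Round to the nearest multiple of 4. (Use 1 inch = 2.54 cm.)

164 stitches.

29.5 in = 29.5 × 2.54 = 74.93 cm.
11 / 5 = 2.2 sts/cm.
74.93 × 2.2 = 164.85 sts.
→ 164.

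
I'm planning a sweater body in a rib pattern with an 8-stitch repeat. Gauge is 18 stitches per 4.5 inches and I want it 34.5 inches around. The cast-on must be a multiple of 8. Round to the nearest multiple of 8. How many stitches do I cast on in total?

136 stitches.

18 / 4.5 = 4 sts per inch.
34.5 × 4 = 138.00 sts.
Nearest multiple of 8: 136.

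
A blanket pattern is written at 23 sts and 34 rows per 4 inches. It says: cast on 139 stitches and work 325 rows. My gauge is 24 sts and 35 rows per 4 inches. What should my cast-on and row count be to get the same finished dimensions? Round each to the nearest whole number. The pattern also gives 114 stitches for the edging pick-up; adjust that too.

Cast on 145 stitches; work 335 rows; edging pick-up 119 stitches.

Stitches: 139 × 24/23 = 145.04 → 145.
Rows: 325 × 35/34 = 334.56 → 335.
edging pick-up: 114 × 24/23 = 118.96 → 119.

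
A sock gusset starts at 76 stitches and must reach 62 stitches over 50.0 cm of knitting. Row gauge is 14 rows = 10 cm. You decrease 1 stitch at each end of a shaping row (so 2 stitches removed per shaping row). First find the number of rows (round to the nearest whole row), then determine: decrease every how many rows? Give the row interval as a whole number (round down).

Decrease every 10th row.

Rows = 50.0 × 1.4 = 70.0 → 70 rows.
Stitches to remove: 14 → 7 shaping rows (at 2 st each).
70 / 7 = 10.00 → every 10 rows.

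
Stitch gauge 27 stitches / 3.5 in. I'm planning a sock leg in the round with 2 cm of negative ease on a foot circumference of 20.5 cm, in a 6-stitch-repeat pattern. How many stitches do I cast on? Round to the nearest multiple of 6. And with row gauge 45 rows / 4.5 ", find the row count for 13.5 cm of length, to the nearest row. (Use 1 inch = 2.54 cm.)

Cast on 54 stitches; work 53 rows.

Finished = 20.5 − 2 = 18.5 cm.
18.5 cm × 1/2.54 = 7.28 inches.
27/3.5 = 7.714 sts per in; 7.28 × 7.714 = 56.19 sts.
Nearest multiple of 6 → 54.
13.5 cm = 5.31 inches; × 10 = 53.15 → 53 rows.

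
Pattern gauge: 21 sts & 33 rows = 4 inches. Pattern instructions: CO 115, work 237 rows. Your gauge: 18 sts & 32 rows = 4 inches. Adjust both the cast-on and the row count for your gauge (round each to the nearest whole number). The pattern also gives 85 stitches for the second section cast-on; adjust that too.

Stitches: 115 × 18/21 = 98.57 → 99.
Rows: 237 × 32/33 = 229.82 → 230.
second section cast-on: 85 × 18/21 = 72.86 → 73.

Cast on 99 stitches; work 230 rows; second section cast-on 73 stitches.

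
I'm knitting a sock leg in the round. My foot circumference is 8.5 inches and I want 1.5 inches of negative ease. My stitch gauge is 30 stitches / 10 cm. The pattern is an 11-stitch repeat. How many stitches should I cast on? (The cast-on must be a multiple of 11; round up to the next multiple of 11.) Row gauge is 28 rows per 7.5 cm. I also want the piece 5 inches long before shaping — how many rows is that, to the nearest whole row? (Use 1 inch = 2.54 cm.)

Finished = 8.5 − 1.5 = 7 inches.
7 inches × 2.54 = 17.78 cm.
30/10 = 3 sts per cm; 17.78 × 3 = 53.34 sts.
Next multiple of 11 → 55.
5 inches = 12.70 cm; × 3.733 = 47.41 → 47 rows.

Cast on 55 stitches; work 47 rows.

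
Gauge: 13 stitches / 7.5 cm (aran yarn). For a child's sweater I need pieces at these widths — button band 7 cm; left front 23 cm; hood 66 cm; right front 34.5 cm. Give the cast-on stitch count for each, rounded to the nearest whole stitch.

Rate = 13/7.5 = 1.733 sts per cm.
button band: 7 × 1.733 = 12.13 → 12.
left front: 23 × 1.733 = 39.87 → 40.
hood: 66 × 1.733 = 114.40 → 114.
right front: 34.5 × 1.733 = 59.80 → 60.

button band 12; left front 40; hood 114; right front 60.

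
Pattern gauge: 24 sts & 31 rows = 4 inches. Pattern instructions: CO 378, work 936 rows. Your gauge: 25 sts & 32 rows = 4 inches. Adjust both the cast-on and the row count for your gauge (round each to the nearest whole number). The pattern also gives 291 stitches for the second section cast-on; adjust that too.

Cast on 394 stitches; work 966 rows; second section cast-on 303 stitches.

Stitches: 378 × 25/24 = 393.75 → 394.
Rows: 936 × 32/31 = 966.19 → 966.
second section cast-on: 291 × 25/24 = 303.12 → 303.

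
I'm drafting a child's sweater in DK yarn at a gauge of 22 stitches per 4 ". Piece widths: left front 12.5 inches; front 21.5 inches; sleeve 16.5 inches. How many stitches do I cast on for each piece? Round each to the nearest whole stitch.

Rate = 22/4 = 5.5 sts per in.
left front: 12.5 × 5.5 = 68.75 → 69.
front: 21.5 × 5.5 = 118.25 → 118.
sleeve: 16.5 × 5.5 = 90.75 → 91.

left front 69; front 118; sleeve 91.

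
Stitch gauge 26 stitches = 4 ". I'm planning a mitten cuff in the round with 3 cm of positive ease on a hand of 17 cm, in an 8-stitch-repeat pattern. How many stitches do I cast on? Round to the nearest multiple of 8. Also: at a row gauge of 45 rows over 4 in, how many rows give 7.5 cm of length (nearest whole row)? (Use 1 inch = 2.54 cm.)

Finished = 17 + 3 = 20 cm.
20 cm × 1/2.54 = 7.87 inches.
26/4 = 6.5 sts per in; 7.87 × 6.5 = 51.18 sts.
Nearest multiple of 8 → 48.
7.5 cm = 2.95 inches; × 11.25 = 33.22 → 33 rows.

Cast on 48 stitches; work 33 rows.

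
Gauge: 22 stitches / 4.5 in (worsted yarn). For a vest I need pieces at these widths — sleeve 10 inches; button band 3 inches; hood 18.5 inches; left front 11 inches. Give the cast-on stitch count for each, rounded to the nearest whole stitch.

Rate = 22/4.5 = 4.889 sts per in.
sleeve: 10 × 4.889 = 48.89 → 49.
button band: 3 × 4.889 = 14.67 → 15.
hood: 18.5 × 4.889 = 90.44 → 90.
left front: 11 × 4.889 = 53.78 → 54.

sleeve 49; button band 15; hood 90; left front 54.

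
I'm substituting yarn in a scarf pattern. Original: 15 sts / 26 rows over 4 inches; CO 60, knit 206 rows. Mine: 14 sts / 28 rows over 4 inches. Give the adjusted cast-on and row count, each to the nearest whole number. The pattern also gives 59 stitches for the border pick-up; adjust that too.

Cast on 56 stitches; work 222 rows; border pick-up 55 stitches.

Stitches: 60 × 14/15 = 56.00 → 56.
Rows: 206 × 28/26 = 221.85 → 222.
border pick-up: 59 × 14/15 = 55.07 → 55.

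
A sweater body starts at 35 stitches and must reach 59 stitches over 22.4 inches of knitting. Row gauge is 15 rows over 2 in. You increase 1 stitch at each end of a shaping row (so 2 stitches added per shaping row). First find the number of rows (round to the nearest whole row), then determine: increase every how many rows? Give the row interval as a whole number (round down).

Rows = 22.4 × 7.5 = 168.0 → 168 rows.
Stitches to add: 24 → 12 shaping rows (at 2 st each).
168 / 12 = 14.00 → every 14 rows.

Increase every 14th row.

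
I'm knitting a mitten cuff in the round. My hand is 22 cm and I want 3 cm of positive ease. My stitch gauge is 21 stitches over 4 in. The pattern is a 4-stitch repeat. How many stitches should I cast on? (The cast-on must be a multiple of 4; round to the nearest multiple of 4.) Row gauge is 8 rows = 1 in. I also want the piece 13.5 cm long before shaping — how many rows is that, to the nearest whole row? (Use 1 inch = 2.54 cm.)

Cast on 52 stitches; work 43 rows.

Finished = 22 + 3 = 25 cm.
25 cm × 1/2.54 = 9.84 inches.
21/4 = 5.25 sts per in; 9.84 × 5.25 = 51.67 sts.
Nearest multiple of 4 → 52.
13.5 cm = 5.31 inches; × 8 = 42.52 → 43 rows.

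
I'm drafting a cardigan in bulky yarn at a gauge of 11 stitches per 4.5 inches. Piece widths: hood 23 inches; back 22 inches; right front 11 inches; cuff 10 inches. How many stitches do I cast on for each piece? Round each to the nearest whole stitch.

Rate = 11/4.5 = 2.444 sts per in.
hood: 23 × 2.444 = 56.22 → 56.
back: 22 × 2.444 = 53.78 → 54.
right front: 11 × 2.444 = 26.89 → 27.
cuff: 10 × 2.444 = 24.44 → 24.

hood 56; back 54; right front 27; cuff 24.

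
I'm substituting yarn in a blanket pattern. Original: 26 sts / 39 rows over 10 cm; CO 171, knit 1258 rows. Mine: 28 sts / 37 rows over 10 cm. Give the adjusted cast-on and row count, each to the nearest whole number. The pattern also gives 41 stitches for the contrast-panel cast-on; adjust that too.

Cast on 184 stitches; work 1193 rows; contrast-panel cast-on 44 stitches.

Stitches: 171 × 28/26 = 184.15 → 184.
Rows: 1258 × 37/39 = 1193.49 → 1193.
contrast-panel cast-on: 41 × 28/26 = 44.15 → 44.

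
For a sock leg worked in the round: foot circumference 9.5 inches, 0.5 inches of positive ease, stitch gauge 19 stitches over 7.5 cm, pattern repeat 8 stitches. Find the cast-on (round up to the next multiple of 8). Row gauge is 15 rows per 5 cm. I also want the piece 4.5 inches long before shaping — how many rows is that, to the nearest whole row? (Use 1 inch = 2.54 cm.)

Cast on 72 stitches; work 34 rows.

Finished = 9.5 + 0.5 = 10 inches.
10 inches × 2.54 = 25.40 cm.
19/7.5 = 2.533 sts per cm; 25.40 × 2.533 = 64.35 sts.
Next multiple of 8 → 72.
4.5 inches = 11.43 cm; × 3 = 34.29 → 34 rows.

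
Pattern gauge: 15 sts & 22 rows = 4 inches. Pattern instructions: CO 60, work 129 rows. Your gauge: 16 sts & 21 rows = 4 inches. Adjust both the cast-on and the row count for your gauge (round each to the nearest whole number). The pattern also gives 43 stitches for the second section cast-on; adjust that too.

Stitches: 60 × 16/15 = 64.00 → 64.
Rows: 129 × 21/22 = 123.14 → 123.
second section cast-on: 43 × 16/15 = 45.87 → 46.

Cast on 64 stitches; work 123 rows; second section cast-on 46 stitches.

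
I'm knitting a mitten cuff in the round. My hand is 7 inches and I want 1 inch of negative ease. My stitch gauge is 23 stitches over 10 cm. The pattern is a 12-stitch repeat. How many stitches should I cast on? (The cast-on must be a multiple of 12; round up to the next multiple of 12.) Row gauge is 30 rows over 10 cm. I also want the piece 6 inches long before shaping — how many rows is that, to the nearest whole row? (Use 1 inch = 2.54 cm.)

Cast on 36 stitches; work 46 rows.

Finished = 7 − 1 = 6 inches.
6 inches × 2.54 = 15.24 cm.
23/10 = 2.3 sts per cm; 15.24 × 2.3 = 35.05 sts.
Next multiple of 12 → 36.
6 inches = 15.24 cm; × 3 = 45.72 → 46 rows.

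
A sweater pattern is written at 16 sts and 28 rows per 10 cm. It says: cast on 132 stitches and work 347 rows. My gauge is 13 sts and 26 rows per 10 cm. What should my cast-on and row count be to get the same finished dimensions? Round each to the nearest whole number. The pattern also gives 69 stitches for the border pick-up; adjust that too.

Stitches: 132 × 13/16 = 107.25 → 107.
Rows: 347 × 26/28 = 322.21 → 322.
border pick-up: 69 × 13/16 = 56.06 → 56.

Cast on 107 stitches; work 322 rows; border pick-up 56 stitches.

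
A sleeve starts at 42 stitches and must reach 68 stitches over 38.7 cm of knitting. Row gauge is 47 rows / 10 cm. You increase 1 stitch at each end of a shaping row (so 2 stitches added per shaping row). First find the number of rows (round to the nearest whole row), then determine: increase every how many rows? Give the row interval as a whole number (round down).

Rows = 38.7 × 4.7 = 181.9 → 182 rows.
Stitches to add: 26 → 13 shaping rows (at 2 st each).
182 / 13 = 14.00 → every 14 rows.

Increase every 14th row.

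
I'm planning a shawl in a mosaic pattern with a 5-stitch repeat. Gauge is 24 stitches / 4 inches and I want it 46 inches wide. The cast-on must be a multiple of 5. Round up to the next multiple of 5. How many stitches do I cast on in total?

24 / 4 = 6 sts per inch.
46 × 6 = 276.00 sts.
Next multiple of 5: 280.

Cast on 280 stitches.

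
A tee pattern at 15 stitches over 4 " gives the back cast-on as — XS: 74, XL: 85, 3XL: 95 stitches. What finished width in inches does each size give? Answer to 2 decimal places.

15/4 = 3.75 sts per in.
XS: 74 / 3.75 = 19.733 → 19.73 in.
XL: 85 / 3.75 = 22.667 → 22.67 in.
3XL: 95 / 3.75 = 25.333 → 25.33 in.

XS 19.73 inches; XL 22.67 inches; 3XL 25.33 inches.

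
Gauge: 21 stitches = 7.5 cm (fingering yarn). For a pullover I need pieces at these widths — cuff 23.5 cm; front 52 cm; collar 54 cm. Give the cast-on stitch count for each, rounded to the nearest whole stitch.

Rate = 21/7.5 = 2.8 sts per cm.
cuff: 23.5 × 2.8 = 65.80 → 66.
front: 52 × 2.8 = 145.60 → 146.
collar: 54 × 2.8 = 151.20 → 151.

cuff 66; front 146; collar 151.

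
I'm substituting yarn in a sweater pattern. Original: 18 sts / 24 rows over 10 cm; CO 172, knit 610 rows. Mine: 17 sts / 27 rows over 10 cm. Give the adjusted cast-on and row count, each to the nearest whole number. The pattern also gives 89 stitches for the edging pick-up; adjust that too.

Cast on 162 stitches; work 686 rows; edging pick-up 84 stitches.

Stitches: 172 × 17/18 = 162.44 → 162.
Rows: 610 × 27/24 = 686.25 → 686.
edging pick-up: 89 × 17/18 = 84.06 → 84.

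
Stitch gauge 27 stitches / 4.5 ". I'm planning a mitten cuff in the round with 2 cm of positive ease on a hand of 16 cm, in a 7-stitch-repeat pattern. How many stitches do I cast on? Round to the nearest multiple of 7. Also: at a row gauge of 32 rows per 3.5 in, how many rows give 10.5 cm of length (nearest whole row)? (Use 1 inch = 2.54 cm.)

Finished = 16 + 2 = 18 cm.
18 cm × 1/2.54 = 7.09 inches.
27/4.5 = 6 sts per in; 7.09 × 6 = 42.52 sts.
Nearest multiple of 7 → 42.
10.5 cm = 4.13 inches; × 9.143 = 37.80 → 38 rows.

Cast on 42 stitches; work 38 rows.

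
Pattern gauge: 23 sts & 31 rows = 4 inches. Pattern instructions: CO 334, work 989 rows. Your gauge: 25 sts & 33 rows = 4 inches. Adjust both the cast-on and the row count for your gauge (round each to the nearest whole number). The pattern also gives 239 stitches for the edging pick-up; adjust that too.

Cast on 363 stitches; work 1053 rows; edging pick-up 260 stitches.

Stitches: 334 × 25/23 = 363.04 → 363.
Rows: 989 × 33/31 = 1052.81 → 1053.
edging pick-up: 239 × 25/23 = 259.78 → 260.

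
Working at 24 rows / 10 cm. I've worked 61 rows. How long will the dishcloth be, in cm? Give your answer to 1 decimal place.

25.4 cm.

24 rows / 10 cm = 2.4 rows per cm.
61 / 2.4 = 25.42 cm.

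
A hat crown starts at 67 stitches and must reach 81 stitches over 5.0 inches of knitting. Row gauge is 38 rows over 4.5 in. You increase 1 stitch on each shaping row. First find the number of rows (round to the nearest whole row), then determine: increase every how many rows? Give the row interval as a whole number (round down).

Increase every 3rd row.

Rows = 5.0 × 8.444 = 42.2 → 42 rows.
Stitches to add: 14 → 14 shaping rows (at 1 st each).
42 / 14 = 3.00 → every 3 rows.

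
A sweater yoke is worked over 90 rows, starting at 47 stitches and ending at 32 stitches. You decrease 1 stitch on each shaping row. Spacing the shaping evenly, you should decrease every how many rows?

Stitches to remove: |32 − 47| = 15.
Shaping rows needed: 15 / 1 = 15.
90 rows / 15 = every 6 rows.

Decrease every 6th row.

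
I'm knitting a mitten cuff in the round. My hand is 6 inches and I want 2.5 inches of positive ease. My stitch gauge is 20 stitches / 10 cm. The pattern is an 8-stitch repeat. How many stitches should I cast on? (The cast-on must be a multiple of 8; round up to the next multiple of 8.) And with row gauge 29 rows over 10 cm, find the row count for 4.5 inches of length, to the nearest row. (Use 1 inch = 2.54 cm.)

Cast on 48 stitches; work 33 rows.

Finished = 6 + 2.5 = 8.5 inches.
8.5 inches × 2.54 = 21.59 cm.
20/10 = 2 sts per cm; 21.59 × 2 = 43.18 sts.
Next multiple of 8 → 48.
4.5 inches = 11.43 cm; × 2.9 = 33.15 → 33 rows.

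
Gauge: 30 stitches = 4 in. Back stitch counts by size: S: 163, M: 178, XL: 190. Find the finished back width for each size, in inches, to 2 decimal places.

S 21.73 inches; M 23.73 inches; XL 25.33 inches.

30/4 = 7.5 sts per in.
S: 163 / 7.5 = 21.733 → 21.73 in.
M: 178 / 7.5 = 23.733 → 23.73 in.
XL: 190 / 7.5 = 25.333 → 25.33 in.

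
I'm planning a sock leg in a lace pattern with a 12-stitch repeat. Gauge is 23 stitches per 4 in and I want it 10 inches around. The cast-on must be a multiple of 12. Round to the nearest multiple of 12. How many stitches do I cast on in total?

23 / 4 = 5.75 sts per inch.
10 × 5.75 = 57.50 sts.
Nearest multiple of 12: 60.

Cast on 60 stitches.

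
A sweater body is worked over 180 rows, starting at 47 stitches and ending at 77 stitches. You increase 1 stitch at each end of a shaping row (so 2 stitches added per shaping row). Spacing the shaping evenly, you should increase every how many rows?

Increase every 12th row.

Stitches to add: |77 − 47| = 30.
Shaping rows needed: 30 / 2 = 15.
180 rows / 15 = every 12 rows.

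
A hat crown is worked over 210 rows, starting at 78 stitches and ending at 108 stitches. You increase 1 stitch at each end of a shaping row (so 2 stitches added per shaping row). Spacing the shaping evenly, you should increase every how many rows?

Stitches to add: |108 − 78| = 30.
Shaping rows needed: 30 / 2 = 15.
210 rows / 15 = every 14 rows.

Increase every 14th row.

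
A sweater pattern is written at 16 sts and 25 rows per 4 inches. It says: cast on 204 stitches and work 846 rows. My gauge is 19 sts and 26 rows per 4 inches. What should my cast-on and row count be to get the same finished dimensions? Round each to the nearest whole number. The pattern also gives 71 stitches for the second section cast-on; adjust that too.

Stitches: 204 × 19/16 = 242.25 → 242.
Rows: 846 × 26/25 = 879.84 → 880.
second section cast-on: 71 × 19/16 = 84.31 → 84.

Cast on 242 stitches; work 880 rows; second section cast-on 84 stitches.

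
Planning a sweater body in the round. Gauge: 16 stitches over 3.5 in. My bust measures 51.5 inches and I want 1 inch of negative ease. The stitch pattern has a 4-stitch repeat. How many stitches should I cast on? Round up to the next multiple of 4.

CO 232 sts.

Finished = 51.5 − 1 = 50.5 inches.
16 / 3.5 = 4.571 sts/in.
50.5 × 4.571 = 230.86 sts.
Next multiple of 4: 232.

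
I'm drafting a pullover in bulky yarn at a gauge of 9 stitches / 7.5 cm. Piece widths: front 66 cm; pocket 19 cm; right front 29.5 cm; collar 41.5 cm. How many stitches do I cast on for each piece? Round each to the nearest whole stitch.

Rate = 9/7.5 = 1.2 sts per cm.
front: 66 × 1.2 = 79.20 → 79.
pocket: 19 × 1.2 = 22.80 → 23.
right front: 29.5 × 1.2 = 35.40 → 35.
collar: 41.5 × 1.2 = 49.80 → 50.

front 79; pocket 23; right front 35; collar 50.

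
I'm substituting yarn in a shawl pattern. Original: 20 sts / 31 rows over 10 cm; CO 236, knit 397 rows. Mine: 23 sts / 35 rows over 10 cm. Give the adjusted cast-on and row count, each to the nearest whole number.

Cast on 271 stitches; work 448 rows.

Stitches: 236 × 23/20 = 271.40 → 271.
Rows: 397 × 35/31 = 448.23 → 448.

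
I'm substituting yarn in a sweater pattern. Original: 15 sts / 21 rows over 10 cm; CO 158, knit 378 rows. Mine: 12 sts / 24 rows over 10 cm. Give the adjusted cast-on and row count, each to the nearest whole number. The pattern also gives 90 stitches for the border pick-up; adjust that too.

Stitches: 158 × 12/15 = 126.40 → 126.
Rows: 378 × 24/21 = 432.00 → 432.
border pick-up: 90 × 12/15 = 72.00 → 72.

Cast on 126 stitches; work 432 rows; border pick-up 72 stitches.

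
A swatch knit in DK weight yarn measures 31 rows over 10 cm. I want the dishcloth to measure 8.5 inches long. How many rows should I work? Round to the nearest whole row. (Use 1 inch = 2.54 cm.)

Work 67 rows.

8.5 in = 21.59 cm.
31 rows / 10 cm = 3.1 rows per cm.
21.59 × 3.1 = 66.93 rows.
Round to nearest → 67.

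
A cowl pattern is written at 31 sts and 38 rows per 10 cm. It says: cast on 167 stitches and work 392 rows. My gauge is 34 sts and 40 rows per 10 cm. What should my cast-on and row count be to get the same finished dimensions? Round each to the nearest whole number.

Stitches: 167 × 34/31 = 183.16 → 183.
Rows: 392 × 40/38 = 412.63 → 413.

Cast on 183 stitches; work 413 rows.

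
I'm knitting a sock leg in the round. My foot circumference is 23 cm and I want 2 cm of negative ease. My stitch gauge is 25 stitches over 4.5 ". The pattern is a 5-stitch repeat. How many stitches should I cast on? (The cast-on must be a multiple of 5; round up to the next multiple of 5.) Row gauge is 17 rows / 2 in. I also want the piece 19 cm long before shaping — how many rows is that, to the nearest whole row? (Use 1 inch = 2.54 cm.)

Finished = 23 − 2 = 21 cm.
21 cm × 1/2.54 = 8.27 inches.
25/4.5 = 5.556 sts per in; 8.27 × 5.556 = 45.93 sts.
Next multiple of 5 → 50.
19 cm = 7.48 inches; × 8.5 = 63.58 → 64 rows.

Cast on 50 stitches; work 64 rows.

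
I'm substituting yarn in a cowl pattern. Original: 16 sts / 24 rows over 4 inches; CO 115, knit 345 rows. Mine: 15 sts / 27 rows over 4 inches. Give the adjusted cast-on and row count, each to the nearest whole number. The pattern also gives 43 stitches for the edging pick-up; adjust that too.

Stitches: 115 × 15/16 = 107.81 → 108.
Rows: 345 × 27/24 = 388.12 → 388.
edging pick-up: 43 × 15/16 = 40.31 → 40.

Cast on 108 stitches; work 388 rows; edging pick-up 40 stitches.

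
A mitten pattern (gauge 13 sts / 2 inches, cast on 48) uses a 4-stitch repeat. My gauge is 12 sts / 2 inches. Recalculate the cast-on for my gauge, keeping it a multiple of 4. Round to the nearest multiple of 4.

Cast on 44 stitches.

48 × 12 / 13 = 44.31.
Nearest multiple of 4: 44.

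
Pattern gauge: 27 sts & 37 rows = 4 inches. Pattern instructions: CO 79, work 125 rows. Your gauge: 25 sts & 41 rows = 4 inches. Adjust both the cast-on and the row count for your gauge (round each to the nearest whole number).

Cast on 73 stitches; work 139 rows.

Stitches: 79 × 25/27 = 73.15 → 73.
Rows: 125 × 41/37 = 138.51 → 139.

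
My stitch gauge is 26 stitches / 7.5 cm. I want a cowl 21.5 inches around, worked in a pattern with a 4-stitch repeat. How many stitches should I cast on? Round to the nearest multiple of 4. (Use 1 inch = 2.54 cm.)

Cast on 188 stitches.

21.5 in = 21.5 × 2.54 = 54.61 cm.
26 / 7.5 = 3.467 sts/cm.
54.61 × 3.467 = 189.31 sts.
→ 188.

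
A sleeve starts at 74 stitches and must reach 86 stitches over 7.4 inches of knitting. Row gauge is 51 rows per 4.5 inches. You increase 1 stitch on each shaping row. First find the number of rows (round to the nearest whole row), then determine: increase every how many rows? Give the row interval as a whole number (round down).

Rows = 7.4 × 11.333 = 83.9 → 84 rows.
Stitches to add: 12 → 12 shaping rows (at 1 st each).
84 / 12 = 7.00 → every 7 rows.

Increase every 7th row.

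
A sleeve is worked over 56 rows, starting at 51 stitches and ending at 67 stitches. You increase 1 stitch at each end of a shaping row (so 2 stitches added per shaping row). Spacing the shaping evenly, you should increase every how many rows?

Increase every 7th row.

Stitches to add: |67 − 51| = 16.
Shaping rows needed: 16 / 2 = 8.
56 rows / 8 = every 7 rows.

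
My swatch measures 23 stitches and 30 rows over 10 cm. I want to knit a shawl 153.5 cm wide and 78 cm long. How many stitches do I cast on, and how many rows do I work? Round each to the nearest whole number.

Cast on 353 stitches and work 234 rows.

Stitch gauge = 23/10 = 2.3 sts/cm; 153.5 × 2.3 = 353.05 → 353 sts.
Row gauge = 30/10 = 3 rows/cm; 78 × 3 = 234.00 → 234 rows.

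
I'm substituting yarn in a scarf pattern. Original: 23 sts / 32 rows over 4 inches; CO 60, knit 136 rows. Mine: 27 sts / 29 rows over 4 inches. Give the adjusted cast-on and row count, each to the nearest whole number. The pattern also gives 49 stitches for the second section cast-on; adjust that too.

Cast on 70 stitches; work 123 rows; second section cast-on 58 stitches.

Stitches: 60 × 27/23 = 70.43 → 70.
Rows: 136 × 29/32 = 123.25 → 123.
second section cast-on: 49 × 27/23 = 57.52 → 58.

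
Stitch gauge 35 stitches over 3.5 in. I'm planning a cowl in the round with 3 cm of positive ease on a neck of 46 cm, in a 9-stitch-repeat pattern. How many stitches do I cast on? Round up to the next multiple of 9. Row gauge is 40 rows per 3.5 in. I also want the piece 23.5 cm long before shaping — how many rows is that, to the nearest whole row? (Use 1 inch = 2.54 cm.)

Cast on 198 stitches; work 106 rows.

Finished = 46 + 3 = 49 cm.
49 cm × 1/2.54 = 19.29 inches.
35/3.5 = 10 sts per in; 19.29 × 10 = 192.91 sts.
Next multiple of 9 → 198.
23.5 cm = 9.25 inches; × 11.429 = 105.74 → 106 rows.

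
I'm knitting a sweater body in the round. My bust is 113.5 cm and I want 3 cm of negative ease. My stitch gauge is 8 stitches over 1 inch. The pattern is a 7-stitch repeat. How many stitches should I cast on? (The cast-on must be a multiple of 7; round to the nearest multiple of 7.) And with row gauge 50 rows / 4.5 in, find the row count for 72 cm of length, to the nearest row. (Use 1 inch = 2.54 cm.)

Finished = 113.5 − 3 = 110.5 cm.
110.5 cm × 1/2.54 = 43.50 inches.
8/1 = 8 sts per in; 43.50 × 8 = 348.03 sts.
Nearest multiple of 7 → 350.
72 cm = 28.35 inches; × 11.111 = 314.96 → 315 rows.

Cast on 350 stitches; work 315 rows.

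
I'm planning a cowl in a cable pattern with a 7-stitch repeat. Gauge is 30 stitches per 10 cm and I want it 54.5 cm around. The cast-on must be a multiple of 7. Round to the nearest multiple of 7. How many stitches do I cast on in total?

CO 161 sts.

30 / 10 = 3 sts per cm.
54.5 × 3 = 163.50 sts.
Nearest multiple of 7: 161.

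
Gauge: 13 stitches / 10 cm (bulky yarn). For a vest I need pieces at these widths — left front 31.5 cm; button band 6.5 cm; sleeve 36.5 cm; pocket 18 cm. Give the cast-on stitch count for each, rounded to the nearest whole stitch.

Rate = 13/10 = 1.3 sts per cm.
left front: 31.5 × 1.3 = 40.95 → 41.
button band: 6.5 × 1.3 = 8.45 → 8.
sleeve: 36.5 × 1.3 = 47.45 → 47.
pocket: 18 × 1.3 = 23.40 → 23.

left front 41; button band 8; sleeve 47; pocket 23.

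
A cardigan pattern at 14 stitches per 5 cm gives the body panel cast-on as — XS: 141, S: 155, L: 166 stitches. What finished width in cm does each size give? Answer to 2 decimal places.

XS 50.36 cm; S 55.36 cm; L 59.29 cm.

14/5 = 2.8 sts per cm.
XS: 141 / 2.8 = 50.357 → 50.36 cm.
S: 155 / 2.8 = 55.357 → 55.36 cm.
L: 166 / 2.8 = 59.286 → 59.29 cm.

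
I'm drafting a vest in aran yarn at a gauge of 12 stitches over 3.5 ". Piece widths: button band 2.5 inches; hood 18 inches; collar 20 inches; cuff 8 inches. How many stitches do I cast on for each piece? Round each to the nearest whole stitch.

button band 9; hood 62; collar 69; cuff 27.

Rate = 12/3.5 = 3.429 sts per in.
button band: 2.5 × 3.429 = 8.57 → 9.
hood: 18 × 3.429 = 61.71 → 62.
collar: 20 × 3.429 = 68.57 → 69.
cuff: 8 × 3.429 = 27.43 → 27.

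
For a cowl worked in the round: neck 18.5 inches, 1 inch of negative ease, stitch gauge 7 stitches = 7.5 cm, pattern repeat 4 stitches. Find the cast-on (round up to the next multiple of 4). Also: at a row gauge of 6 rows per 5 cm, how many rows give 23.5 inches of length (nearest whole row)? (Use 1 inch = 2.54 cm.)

Finished = 18.5 − 1 = 17.5 inches.
17.5 inches × 2.54 = 44.45 cm.
7/7.5 = 0.933 sts per cm; 44.45 × 0.933 = 41.49 sts.
Next multiple of 4 → 44.
23.5 inches = 59.69 cm; × 1.2 = 71.63 → 72 rows.

Cast on 44 stitches; work 72 rows.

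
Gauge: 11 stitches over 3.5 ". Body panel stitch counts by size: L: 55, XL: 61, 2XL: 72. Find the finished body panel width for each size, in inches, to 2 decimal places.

L 17.50 inches; XL 19.41 inches; 2XL 22.91 inches.

11/3.5 = 3.143 sts per in.
L: 55 / 3.143 = 17.500 → 17.50 in.
XL: 61 / 3.143 = 19.409 → 19.41 in.
2XL: 72 / 3.143 = 22.909 → 22.91 in.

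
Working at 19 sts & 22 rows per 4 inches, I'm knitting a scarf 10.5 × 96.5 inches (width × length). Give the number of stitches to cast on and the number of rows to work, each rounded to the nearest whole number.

Stitch gauge = 19/4 = 4.75 sts/in; 10.5 × 4.75 = 49.88 → 50 sts.
Row gauge = 22/4 = 5.5 rows/in; 96.5 × 5.5 = 530.75 → 531 rows.

Cast on 50 stitches and work 531 rows.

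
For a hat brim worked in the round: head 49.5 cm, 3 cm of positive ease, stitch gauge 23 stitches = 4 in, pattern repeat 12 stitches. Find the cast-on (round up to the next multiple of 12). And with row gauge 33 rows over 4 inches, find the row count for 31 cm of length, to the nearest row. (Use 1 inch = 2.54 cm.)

Finished = 49.5 + 3 = 52.5 cm.
52.5 cm × 1/2.54 = 20.67 inches.
23/4 = 5.75 sts per in; 20.67 × 5.75 = 118.85 sts.
Next multiple of 12 → 120.
31 cm = 12.20 inches; × 8.25 = 100.69 → 101 rows.

Cast on 120 stitches; work 101 rows.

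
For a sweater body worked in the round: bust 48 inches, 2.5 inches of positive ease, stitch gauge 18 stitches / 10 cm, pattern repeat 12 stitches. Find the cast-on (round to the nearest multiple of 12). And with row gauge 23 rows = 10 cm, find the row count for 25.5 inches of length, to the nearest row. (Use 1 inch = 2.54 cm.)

Finished = 48 + 2.5 = 50.5 inches.
50.5 inches × 2.54 = 128.27 cm.
18/10 = 1.8 sts per cm; 128.27 × 1.8 = 230.89 sts.
Nearest multiple of 12 → 228.
25.5 inches = 64.77 cm; × 2.3 = 148.97 → 149 rows.

Cast on 228 stitches; work 149 rows.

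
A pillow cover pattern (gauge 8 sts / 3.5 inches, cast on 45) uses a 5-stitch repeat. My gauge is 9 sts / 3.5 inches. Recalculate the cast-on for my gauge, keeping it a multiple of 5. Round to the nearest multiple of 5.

45 × 9 / 8 = 50.62.
Nearest multiple of 5: 50.

CO 50 sts.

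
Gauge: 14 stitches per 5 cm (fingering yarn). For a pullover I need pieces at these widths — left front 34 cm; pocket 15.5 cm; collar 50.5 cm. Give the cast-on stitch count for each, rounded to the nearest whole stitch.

left front 95; pocket 43; collar 141.

Rate = 14/5 = 2.8 sts per cm.
left front: 34 × 2.8 = 95.20 → 95.
pocket: 15.5 × 2.8 = 43.40 → 43.
collar: 50.5 × 2.8 = 141.40 → 141.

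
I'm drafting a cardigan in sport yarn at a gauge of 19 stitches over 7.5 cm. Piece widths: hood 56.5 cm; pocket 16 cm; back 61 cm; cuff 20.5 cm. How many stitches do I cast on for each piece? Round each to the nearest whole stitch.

hood 143; pocket 41; back 155; cuff 52.

Rate = 19/7.5 = 2.533 sts per cm.
hood: 56.5 × 2.533 = 143.13 → 143.
pocket: 16 × 2.533 = 40.53 → 41.
back: 61 × 2.533 = 154.53 → 155.
cuff: 20.5 × 2.533 = 51.93 → 52.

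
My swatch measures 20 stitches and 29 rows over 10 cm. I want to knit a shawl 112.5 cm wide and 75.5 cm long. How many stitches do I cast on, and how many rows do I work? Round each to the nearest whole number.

Cast on 225 stitches and work 219 rows.

Stitch gauge = 20/10 = 2 sts/cm; 112.5 × 2 = 225.00 → 225 sts.
Row gauge = 29/10 = 2.9 rows/cm; 75.5 × 2.9 = 218.95 → 219 rows.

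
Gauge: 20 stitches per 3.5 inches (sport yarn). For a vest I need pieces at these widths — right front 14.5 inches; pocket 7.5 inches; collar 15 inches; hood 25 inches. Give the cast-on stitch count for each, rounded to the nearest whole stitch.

right front 83; pocket 43; collar 86; hood 143.

Rate = 20/3.5 = 5.714 sts per in.
right front: 14.5 × 5.714 = 82.86 → 83.
pocket: 7.5 × 5.714 = 42.86 → 43.
collar: 15 × 5.714 = 85.71 → 86.
hood: 25 × 5.714 = 142.86 → 143.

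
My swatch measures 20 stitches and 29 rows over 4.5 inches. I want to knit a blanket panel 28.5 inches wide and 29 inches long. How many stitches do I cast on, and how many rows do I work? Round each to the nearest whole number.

Stitch gauge = 20/4.5 = 4.444 sts/in; 28.5 × 4.444 = 126.67 → 127 sts.
Row gauge = 29/4.5 = 6.444 rows/in; 29 × 6.444 = 186.89 → 187 rows.

Cast on 127 stitches and work 187 rows.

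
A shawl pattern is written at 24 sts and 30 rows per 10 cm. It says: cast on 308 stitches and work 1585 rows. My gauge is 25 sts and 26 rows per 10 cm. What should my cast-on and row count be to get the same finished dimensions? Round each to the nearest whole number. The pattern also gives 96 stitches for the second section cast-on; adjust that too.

Cast on 321 stitches; work 1374 rows; second section cast-on 100 stitches.

Stitches: 308 × 25/24 = 320.83 → 321.
Rows: 1585 × 26/30 = 1373.67 → 1374.
second section cast-on: 96 × 25/24 = 100.00 → 100.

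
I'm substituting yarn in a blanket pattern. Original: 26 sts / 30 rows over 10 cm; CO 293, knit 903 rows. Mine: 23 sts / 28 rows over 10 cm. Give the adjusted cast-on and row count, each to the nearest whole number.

Cast on 259 stitches; work 843 rows.

Stitches: 293 × 23/26 = 259.19 → 259.
Rows: 903 × 28/30 = 842.80 → 843.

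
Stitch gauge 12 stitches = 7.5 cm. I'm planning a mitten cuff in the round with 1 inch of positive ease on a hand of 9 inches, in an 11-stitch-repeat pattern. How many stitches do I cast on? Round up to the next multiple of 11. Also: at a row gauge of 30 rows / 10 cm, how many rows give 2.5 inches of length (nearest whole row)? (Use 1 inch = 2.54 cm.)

Cast on 44 stitches; work 19 rows.

Finished = 9 + 1 = 10 inches.
10 inches × 2.54 = 25.40 cm.
12/7.5 = 1.6 sts per cm; 25.40 × 1.6 = 40.64 sts.
Next multiple of 11 → 44.
2.5 inches = 6.35 cm; × 3 = 19.05 → 19 rows.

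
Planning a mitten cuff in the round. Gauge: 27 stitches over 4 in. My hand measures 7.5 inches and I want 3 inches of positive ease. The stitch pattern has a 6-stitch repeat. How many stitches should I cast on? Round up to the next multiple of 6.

Cast on 72 stitches.

Finished = 7.5 + 3 = 10.5 inches.
27 / 4 = 6.75 sts/in.
10.5 × 6.75 = 70.88 sts.
Next multiple of 6: 72.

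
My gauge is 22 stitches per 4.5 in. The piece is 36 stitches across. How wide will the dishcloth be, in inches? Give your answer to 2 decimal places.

22 stitches / 4.5 inch = 4.889 stitches per inch.
36 / 4.889 = 7.364 inches.

7.36 inches.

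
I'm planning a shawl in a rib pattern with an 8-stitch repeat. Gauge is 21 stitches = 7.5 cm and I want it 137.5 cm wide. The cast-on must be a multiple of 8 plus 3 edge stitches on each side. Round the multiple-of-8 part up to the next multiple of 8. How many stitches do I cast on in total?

21 / 7.5 = 2.8 sts per cm.
137.5 × 2.8 = 385.00 sts.
Less 6 edge sts → 379.00 for the repeat.
Next multiple of 8: 384.
Add back 6 edge sts → 390.

Cast on 390 stitches.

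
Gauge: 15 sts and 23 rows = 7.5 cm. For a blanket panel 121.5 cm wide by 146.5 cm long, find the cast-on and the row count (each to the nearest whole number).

Cast on 243 stitches and work 449 rows.

Stitch gauge = 15/7.5 = 2 sts/cm; 121.5 × 2 = 243.00 → 243 sts.
Row gauge = 23/7.5 = 3.067 rows/cm; 146.5 × 3.067 = 449.27 → 449 rows.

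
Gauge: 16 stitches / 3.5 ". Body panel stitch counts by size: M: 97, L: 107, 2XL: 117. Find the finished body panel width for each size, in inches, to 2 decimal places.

16/3.5 = 4.571 sts per in.
M: 97 / 4.571 = 21.219 → 21.22 in.
L: 107 / 4.571 = 23.406 → 23.41 in.
2XL: 117 / 4.571 = 25.594 → 25.59 in.

M 21.22 inches; L 23.41 inches; 2XL 25.59 inches.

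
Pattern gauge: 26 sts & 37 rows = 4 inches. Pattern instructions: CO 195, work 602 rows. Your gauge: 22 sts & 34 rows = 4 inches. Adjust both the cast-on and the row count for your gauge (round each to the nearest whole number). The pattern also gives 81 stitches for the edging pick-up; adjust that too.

Stitches: 195 × 22/26 = 165.00 → 165.
Rows: 602 × 34/37 = 553.19 → 553.
edging pick-up: 81 × 22/26 = 68.54 → 69.

Cast on 165 stitches; work 553 rows; edging pick-up 69 stitches.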